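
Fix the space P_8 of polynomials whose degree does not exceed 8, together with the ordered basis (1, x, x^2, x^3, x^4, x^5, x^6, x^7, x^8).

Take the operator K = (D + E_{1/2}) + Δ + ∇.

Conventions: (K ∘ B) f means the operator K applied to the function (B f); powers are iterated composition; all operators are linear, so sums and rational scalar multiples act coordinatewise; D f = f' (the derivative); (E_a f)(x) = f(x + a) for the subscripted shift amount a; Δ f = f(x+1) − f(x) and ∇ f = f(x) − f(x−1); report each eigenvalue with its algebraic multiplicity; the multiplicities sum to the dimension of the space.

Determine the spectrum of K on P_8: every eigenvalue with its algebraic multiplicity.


λ = 1 (multiplicity 9)

image of 1: 1
image of x: x + 7/2
image of x^2: x^2 + 7x + 1/4
image of x^3: x^3 + (21/2)x^2 + (3/4)x + 17/8
image of x^4: x^4 + 14x^3 + (3/2)x^2 + (17/2)x + 1/16
image of x^5: x^5 + (35/2)x^4 + (5/2)x^3 + (85/4)x^2 + (5/16)x + 65/32
image of x^6: x^6 + 21x^5 + (15/4)x^4 + (85/2)x^3 + (15/16)x^2 + (195/16)x + 1/64
image of x^7: x^7 + (49/2)x^6 + (21/4)x^5 + (595/8)x^4 + (35/16)x^3 + (1365/32)x^2 + (7/64)x + 257/128
image of x^8: x^8 + 28x^7 + 7x^6 + 119x^5 + (35/8)x^4 + (455/4)x^3 + (7/16)x^2 + (257/16)x + 1/256
the matrix is upper triangular; its diagonal is (1, 1, 1, 1, 1, 1, 1, 1, 1)
for a triangular matrix the eigenvalues are the diagonal entries, with algebraic multiplicity their repetition count


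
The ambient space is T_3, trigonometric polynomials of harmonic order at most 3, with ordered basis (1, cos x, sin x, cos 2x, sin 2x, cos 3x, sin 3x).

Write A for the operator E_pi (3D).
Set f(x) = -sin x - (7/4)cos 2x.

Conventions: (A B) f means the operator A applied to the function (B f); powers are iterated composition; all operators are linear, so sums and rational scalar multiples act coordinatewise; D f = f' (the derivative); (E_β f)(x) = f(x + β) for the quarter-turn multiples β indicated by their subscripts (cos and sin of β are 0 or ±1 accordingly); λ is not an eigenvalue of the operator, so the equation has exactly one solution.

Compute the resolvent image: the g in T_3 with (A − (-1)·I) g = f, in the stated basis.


write g with unknown coordinates in the stated basis and equate coefficients in (A − (-1)·I) g = f
solving from the highest basis element down gives g = -(3/10)cos x - (1/10)sin x - (7/148)cos 2x - (21/74)sin 2x
check: A g = (3/10)cos x - (9/10)sin x - (63/37)cos 2x + (21/74)sin 2x
so A g − (-1)·g = -sin x - (7/4)cos 2x = f ✓

the image equals g(x) = -(3/10)cos x - (1/10)sin x - (7/148)cos 2x - (21/74)sin 2x


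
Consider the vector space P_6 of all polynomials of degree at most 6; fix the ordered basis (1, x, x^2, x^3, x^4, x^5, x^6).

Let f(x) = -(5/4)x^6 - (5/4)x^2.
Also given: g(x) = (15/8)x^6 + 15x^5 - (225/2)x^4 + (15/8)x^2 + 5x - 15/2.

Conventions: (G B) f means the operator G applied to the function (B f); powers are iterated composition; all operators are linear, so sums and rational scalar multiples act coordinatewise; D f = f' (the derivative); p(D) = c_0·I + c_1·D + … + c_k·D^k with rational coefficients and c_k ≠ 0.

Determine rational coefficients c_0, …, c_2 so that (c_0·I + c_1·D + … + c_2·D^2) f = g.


D^0 f = -(5/4)x^6 - (5/4)x^2
D^1 f = -(15/2)x^5 - (5/2)x
D^2 f = -(75/2)x^4 - 5/2
matching coefficients of g against c_0 f + c_1 Df + … from the top degree down determines the c_i
solution: c_0 = -3/2, c_1 = -2, c_2 = 3

c_0 = -3/2, c_1 = -2, c_2 = 3


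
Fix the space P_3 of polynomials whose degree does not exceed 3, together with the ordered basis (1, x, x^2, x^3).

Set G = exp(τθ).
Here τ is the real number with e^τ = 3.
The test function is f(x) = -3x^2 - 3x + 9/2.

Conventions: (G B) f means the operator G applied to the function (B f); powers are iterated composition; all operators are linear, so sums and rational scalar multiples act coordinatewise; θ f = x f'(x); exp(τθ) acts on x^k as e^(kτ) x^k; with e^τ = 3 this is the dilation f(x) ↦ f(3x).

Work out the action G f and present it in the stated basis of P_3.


exp(τθ) x^k = e^(kτ) x^k; with e^τ = 3 this sends x^k to 3^k x^k
x ↦ 3 x
x^2 ↦ 9 x^2
applying this coordinatewise to f: exp(τθ) f = -27x^2 - 9x + 9/2

the result is g(x) = -27x^2 - 9x + 9/2


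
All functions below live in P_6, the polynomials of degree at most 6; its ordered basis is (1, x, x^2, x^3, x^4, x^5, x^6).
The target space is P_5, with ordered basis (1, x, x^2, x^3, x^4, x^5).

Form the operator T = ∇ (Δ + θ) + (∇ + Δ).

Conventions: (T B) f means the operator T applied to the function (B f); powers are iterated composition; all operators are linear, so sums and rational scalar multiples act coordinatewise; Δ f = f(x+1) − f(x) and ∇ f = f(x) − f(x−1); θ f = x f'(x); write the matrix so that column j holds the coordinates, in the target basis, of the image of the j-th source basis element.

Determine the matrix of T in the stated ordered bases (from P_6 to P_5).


image of 1: 0
image of x: 3
image of x^2: 8x
image of x^3: 15x^2 - 3x + 5
image of x^4: 24x^3 - 12x^2 + 24x - 2
image of x^5: 35x^4 - 30x^3 + 70x^2 - 15x + 7
image of x^6: 48x^5 - 60x^4 + 160x^3 - 60x^2 + 48x - 4
each image's coordinates form column j of the matrix

the matrix is [[0, 3, 0, 5, -2, 7, -4]; [0, 0, 8, -3, 24, -15, 48]; [0, 0, 0, 15, -12, 70, -60]; [0, 0, 0, 0, 24, -30, 160]; [0, 0, 0, 0, 0, 35, -60]; [0, 0, 0, 0, 0, 0, 48]] (rows listed top to bottom)


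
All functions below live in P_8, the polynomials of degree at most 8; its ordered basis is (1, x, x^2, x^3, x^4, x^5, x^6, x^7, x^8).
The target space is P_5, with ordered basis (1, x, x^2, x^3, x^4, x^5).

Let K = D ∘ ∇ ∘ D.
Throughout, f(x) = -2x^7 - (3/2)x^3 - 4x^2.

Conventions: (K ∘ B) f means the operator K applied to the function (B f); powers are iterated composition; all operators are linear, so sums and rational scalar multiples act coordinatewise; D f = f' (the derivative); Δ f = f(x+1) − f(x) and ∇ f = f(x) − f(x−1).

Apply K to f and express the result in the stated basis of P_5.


D f = -14x^6 - (9/2)x^2 - 8x
∇ D f = -84x^5 + 210x^4 - 280x^3 + 210x^2 - 93x + 21/2
D ∇ D f = -420x^4 + 840x^3 - 840x^2 + 420x - 93

the result is g(x) = -420x^4 + 840x^3 - 840x^2 + 420x - 93


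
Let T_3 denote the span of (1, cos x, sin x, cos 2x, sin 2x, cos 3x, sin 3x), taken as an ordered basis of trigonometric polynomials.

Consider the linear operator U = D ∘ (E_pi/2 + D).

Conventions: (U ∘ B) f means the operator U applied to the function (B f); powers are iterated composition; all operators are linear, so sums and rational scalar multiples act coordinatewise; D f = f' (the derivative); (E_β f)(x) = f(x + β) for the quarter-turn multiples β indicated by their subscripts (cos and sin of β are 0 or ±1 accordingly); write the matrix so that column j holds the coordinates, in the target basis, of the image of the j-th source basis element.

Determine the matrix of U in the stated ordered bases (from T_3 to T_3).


the matrix is [[0, 0, 0, 0, 0, 0, 0]; [0, -2, 0, 0, 0, 0, 0]; [0, 0, -2, 0, 0, 0, 0]; [0, 0, 0, -4, -2, 0, 0]; [0, 0, 0, 2, -4, 0, 0]; [0, 0, 0, 0, 0, -6, 0]; [0, 0, 0, 0, 0, 0, -6]] (rows listed top to bottom)

image of 1: 0
image of cos x: -2cos x
image of sin x: -2sin x
image of cos 2x: -4cos 2x + 2sin 2x
image of sin 2x: -2cos 2x - 4sin 2x
image of cos 3x: -6cos 3x
image of sin 3x: -6sin 3x
each image's coordinates form column j of the matrix


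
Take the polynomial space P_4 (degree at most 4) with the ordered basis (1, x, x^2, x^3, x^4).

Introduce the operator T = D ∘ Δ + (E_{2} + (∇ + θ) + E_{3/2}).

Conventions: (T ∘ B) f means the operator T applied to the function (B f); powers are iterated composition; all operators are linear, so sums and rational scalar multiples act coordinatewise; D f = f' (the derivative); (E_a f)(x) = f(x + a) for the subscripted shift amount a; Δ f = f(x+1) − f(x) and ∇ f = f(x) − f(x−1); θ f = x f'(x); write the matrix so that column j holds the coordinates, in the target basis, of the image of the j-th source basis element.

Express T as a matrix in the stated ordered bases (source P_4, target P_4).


the matrix is [[2, 9/2, 29/4, 123/8, 385/16]; [0, 3, 9, 87/4, 123/2]; [0, 0, 4, 27/2, 87/2]; [0, 0, 0, 5, 18]; [0, 0, 0, 0, 6]] (rows listed top to bottom)

image of 1: 2
image of x: 3x + 9/2
image of x^2: 4x^2 + 9x + 29/4
image of x^3: 5x^3 + (27/2)x^2 + (87/4)x + 123/8
image of x^4: 6x^4 + 18x^3 + (87/2)x^2 + (123/2)x + 385/16
each image's coordinates form column j of the matrix


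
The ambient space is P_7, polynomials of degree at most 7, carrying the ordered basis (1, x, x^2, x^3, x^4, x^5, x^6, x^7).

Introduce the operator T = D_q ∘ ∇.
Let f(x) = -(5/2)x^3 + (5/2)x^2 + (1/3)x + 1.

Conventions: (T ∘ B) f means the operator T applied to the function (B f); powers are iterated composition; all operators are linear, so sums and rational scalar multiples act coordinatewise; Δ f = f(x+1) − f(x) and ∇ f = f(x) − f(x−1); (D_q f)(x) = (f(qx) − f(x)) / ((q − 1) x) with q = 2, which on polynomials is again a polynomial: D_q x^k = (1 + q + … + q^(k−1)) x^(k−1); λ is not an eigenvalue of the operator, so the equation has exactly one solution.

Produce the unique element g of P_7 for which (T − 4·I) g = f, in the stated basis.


write g with unknown coordinates in the stated basis and equate coefficients in (T − 4·I) g = f
solving from the highest basis element down gives g = (5/8)x^3 - (5/8)x^2 + (127/96)x - 33/32
check: T g = (45/8)x - 25/8
so T g − 4·g = -(5/2)x^3 + (5/2)x^2 + (1/3)x + 1 = f ✓

g(x) = (5/8)x^3 - (5/8)x^2 + (127/96)x - 33/32


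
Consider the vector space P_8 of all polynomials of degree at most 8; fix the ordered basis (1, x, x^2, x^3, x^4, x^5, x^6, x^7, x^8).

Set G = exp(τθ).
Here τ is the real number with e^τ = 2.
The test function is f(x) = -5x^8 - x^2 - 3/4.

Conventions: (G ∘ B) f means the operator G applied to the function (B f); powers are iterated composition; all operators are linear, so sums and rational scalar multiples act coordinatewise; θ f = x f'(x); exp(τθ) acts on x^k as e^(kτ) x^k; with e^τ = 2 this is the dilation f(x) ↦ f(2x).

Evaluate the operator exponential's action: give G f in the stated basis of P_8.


exp(τθ) x^k = e^(kτ) x^k; with e^τ = 2 this sends x^k to 2^k x^k
x^2 ↦ 4 x^2
x^8 ↦ 256 x^8
applying this coordinatewise to f: exp(τθ) f = -1280x^8 - 4x^2 - 3/4

the image equals g(x) = -1280x^8 - 4x^2 - 3/4


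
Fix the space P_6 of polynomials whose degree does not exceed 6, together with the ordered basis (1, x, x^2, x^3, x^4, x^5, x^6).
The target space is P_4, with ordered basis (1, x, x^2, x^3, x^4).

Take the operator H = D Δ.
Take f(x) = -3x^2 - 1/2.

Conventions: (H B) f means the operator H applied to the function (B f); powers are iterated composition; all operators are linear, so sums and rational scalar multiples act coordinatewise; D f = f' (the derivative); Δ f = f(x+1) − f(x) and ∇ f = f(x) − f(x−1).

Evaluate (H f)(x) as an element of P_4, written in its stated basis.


the image equals g(x) = -6

Δ f = -6x - 3
D Δ f = -6


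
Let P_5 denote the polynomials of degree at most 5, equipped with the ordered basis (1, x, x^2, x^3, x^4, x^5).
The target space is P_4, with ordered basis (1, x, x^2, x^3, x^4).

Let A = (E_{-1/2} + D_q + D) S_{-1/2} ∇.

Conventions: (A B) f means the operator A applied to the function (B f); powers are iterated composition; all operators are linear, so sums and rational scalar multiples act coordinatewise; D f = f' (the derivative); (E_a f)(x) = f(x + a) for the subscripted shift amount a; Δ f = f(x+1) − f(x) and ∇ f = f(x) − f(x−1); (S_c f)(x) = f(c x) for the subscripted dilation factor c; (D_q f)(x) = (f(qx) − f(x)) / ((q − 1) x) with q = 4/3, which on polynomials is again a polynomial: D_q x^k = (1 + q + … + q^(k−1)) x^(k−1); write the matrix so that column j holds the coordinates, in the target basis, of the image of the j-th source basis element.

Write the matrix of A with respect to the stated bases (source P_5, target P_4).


the matrix is [[0, 1, -5/2, 55/16, -69/16, 1341/256]; [0, 0, -1, 4, -59/8, 1115/96]; [0, 0, 0, 3/4, -155/36, 2875/288]; [0, 0, 0, 0, -1/2, 1685/432]; [0, 0, 0, 0, 0, 5/16]] (rows listed top to bottom)

image of 1: 0
image of x: 1
image of x^2: -x - 5/2
image of x^3: (3/4)x^2 + 4x + 55/16
image of x^4: -(1/2)x^3 - (155/36)x^2 - (59/8)x - 69/16
image of x^5: (5/16)x^4 + (1685/432)x^3 + (2875/288)x^2 + (1115/96)x + 1341/256
each image's coordinates form column j of the matrix


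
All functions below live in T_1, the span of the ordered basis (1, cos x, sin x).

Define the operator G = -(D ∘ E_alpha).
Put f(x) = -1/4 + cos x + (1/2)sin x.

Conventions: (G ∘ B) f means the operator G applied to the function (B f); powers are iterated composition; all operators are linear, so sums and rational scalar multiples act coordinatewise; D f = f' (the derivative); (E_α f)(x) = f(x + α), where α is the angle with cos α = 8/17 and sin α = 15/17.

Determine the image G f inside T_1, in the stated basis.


E_alpha f = -1/4 + (31/34)cos x - (11/17)sin x
D E_alpha f = -(11/17)cos x - (31/34)sin x
(-(D ∘ E_alpha)) f = (11/17)cos x + (31/34)sin x

g(x) = (11/17)cos x + (31/34)sin x


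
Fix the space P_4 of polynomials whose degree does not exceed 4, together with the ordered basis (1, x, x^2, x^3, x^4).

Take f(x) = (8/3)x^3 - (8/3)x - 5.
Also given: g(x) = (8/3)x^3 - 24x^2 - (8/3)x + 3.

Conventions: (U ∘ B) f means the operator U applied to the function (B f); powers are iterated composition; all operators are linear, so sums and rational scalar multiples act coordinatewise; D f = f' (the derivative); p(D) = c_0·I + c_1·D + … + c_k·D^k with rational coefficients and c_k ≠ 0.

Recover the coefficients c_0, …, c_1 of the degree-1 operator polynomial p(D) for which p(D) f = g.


p(D) = I − 3·D, i.e. c_0 = 1, c_1 = -3

D^0 f = (8/3)x^3 - (8/3)x - 5
D^1 f = 8x^2 - 8/3
matching coefficients of g against c_0 f + c_1 Df + … from the top degree down determines the c_i
solution: c_0 = 1, c_1 = -3


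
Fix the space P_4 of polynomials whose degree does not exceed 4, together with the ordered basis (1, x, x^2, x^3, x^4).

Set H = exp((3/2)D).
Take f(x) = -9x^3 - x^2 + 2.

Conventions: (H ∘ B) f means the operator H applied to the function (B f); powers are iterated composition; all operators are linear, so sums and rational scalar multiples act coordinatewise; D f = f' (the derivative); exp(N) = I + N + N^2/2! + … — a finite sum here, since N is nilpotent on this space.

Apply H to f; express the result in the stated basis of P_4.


order-1 term: -(81/2)x^2 - 3x
order-2 term: -(243/4)x - 9/4
order-3 term: -243/8
the series for exp((3/2)D) f terminates at order 3
exp((3/2)D) f = -9x^3 - (83/2)x^2 - (255/4)x - 245/8

the result is g(x) = -9x^3 - (83/2)x^2 - (255/4)x - 245/8


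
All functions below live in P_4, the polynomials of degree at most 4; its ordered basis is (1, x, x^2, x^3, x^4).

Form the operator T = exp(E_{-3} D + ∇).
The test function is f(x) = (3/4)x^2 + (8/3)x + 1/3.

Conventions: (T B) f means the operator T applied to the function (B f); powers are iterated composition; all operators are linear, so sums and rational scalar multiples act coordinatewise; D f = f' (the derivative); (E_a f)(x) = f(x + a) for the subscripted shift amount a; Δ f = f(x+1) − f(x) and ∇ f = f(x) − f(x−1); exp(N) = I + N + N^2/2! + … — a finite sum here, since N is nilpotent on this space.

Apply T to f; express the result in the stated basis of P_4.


order-1 term: 3x + 1/12
order-2 term: 3
the series for exp(E_{-3} D + ∇) f terminates at order 2
exp(E_{-3} D + ∇) f = (3/4)x^2 + (17/3)x + 41/12

the result is g(x) = (3/4)x^2 + (17/3)x + 41/12


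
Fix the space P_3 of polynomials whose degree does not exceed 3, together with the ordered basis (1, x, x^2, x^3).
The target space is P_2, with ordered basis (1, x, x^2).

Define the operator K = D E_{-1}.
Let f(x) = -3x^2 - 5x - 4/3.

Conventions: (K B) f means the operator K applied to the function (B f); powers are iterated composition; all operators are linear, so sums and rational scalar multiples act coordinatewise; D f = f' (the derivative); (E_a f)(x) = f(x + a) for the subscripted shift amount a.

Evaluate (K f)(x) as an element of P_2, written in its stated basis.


the result is g(x) = -6x + 1

E_{-1} f = -3x^2 + x + 2/3
D E_{-1} f = -6x + 1


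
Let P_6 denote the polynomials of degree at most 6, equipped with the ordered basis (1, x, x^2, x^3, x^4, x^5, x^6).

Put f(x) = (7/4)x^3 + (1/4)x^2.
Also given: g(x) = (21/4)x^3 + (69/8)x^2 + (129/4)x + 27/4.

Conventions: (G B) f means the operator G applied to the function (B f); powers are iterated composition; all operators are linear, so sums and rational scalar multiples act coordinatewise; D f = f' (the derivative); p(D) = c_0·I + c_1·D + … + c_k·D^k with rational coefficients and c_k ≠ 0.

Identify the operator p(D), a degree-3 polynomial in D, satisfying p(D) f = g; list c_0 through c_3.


c_0 = 3, c_1 = 3/2, c_2 = 3, c_3 = 1/2

D^0 f = (7/4)x^3 + (1/4)x^2
D^1 f = (21/4)x^2 + (1/2)x
D^2 f = (21/2)x + 1/2
D^3 f = 21/2
matching coefficients of g against c_0 f + c_1 Df + … from the top degree down determines the c_i
solution: c_0 = 3, c_1 = 3/2, c_2 = 3, c_3 = 1/2


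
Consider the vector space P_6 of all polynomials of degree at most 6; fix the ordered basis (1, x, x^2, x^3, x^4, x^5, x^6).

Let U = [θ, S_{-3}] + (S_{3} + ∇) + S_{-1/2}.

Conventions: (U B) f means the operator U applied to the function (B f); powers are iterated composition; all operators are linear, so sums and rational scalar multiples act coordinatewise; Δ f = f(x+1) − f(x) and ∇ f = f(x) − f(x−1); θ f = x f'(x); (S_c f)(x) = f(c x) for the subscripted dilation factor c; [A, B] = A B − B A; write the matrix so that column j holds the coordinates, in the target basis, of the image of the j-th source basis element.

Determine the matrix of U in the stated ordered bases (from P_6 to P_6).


the matrix is [[2, 1, -1, 1, -1, 1, -1]; [0, 5/2, 2, -3, 4, -5, 6]; [0, 0, 37/4, 3, -6, 10, -15]; [0, 0, 0, 215/8, 4, -10, 20]; [0, 0, 0, 0, 1297/16, 5, -15]; [0, 0, 0, 0, 0, 7775/32, 6]; [0, 0, 0, 0, 0, 0, 46657/64]] (rows listed top to bottom)

image of 1: 2
image of x: (5/2)x + 1
image of x^2: (37/4)x^2 + 2x - 1
image of x^3: (215/8)x^3 + 3x^2 - 3x + 1
image of x^4: (1297/16)x^4 + 4x^3 - 6x^2 + 4x - 1
image of x^5: (7775/32)x^5 + 5x^4 - 10x^3 + 10x^2 - 5x + 1
image of x^6: (46657/64)x^6 + 6x^5 - 15x^4 + 20x^3 - 15x^2 + 6x - 1
each image's coordinates form column j of the matrix


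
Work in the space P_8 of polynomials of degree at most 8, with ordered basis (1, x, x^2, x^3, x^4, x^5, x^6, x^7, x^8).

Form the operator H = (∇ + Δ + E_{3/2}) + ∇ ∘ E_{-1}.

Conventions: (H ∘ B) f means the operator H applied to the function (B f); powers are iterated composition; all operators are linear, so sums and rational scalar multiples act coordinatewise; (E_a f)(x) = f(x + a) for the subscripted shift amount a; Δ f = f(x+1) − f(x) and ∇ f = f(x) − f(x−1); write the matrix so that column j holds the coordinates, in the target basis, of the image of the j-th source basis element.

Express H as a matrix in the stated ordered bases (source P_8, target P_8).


image of 1: 1
image of x: x + 9/2
image of x^2: x^2 + 9x - 3/4
image of x^3: x^3 + (27/2)x^2 - (9/4)x + 99/8
image of x^4: x^4 + 18x^3 - (9/2)x^2 + (99/2)x - 159/16
image of x^5: x^5 + (45/2)x^4 - (15/2)x^3 + (495/4)x^2 - (795/16)x + 1299/32
image of x^6: x^6 + 27x^5 - (45/4)x^4 + (495/2)x^3 - (2385/16)x^2 + (3897/16)x - 3303/64
image of x^7: x^7 + (63/2)x^6 - (63/4)x^5 + (3465/8)x^4 - (5565/16)x^3 + (27279/32)x^2 - (23121/64)x + 18699/128
image of x^8: x^8 + 36x^7 - 21x^6 + 693x^5 - (5565/8)x^4 + (9093/4)x^3 - (23121/16)x^2 + (18699/16)x - 58719/256
each image's coordinates form column j of the matrix

the matrix is [[1, 9/2, -3/4, 99/8, -159/16, 1299/32, -3303/64, 18699/128, -58719/256]; [0, 1, 9, -9/4, 99/2, -795/16, 3897/16, -23121/64, 18699/16]; [0, 0, 1, 27/2, -9/2, 495/4, -2385/16, 27279/32, -23121/16]; [0, 0, 0, 1, 18, -15/2, 495/2, -5565/16, 9093/4]; [0, 0, 0, 0, 1, 45/2, -45/4, 3465/8, -5565/8]; [0, 0, 0, 0, 0, 1, 27, -63/4, 693]; [0, 0, 0, 0, 0, 0, 1, 63/2, -21]; [0, 0, 0, 0, 0, 0, 0, 1, 36]; [0, 0, 0, 0, 0, 0, 0, 0, 1]] (rows listed top to bottom)


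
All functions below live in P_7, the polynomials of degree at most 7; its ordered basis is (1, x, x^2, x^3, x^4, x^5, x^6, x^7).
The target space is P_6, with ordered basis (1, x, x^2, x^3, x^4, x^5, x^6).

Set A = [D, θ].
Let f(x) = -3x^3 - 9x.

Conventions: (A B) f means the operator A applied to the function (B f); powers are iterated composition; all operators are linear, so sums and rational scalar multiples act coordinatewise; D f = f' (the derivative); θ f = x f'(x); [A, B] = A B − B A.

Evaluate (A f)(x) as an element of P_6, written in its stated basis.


θ f = -9x^3 - 9x
D θ f = -27x^2 - 9
D f = -9x^2 - 9
θ D f = -18x^2
[D, θ] f = -9x^2 - 9

the result is g(x) = -9x^2 - 9


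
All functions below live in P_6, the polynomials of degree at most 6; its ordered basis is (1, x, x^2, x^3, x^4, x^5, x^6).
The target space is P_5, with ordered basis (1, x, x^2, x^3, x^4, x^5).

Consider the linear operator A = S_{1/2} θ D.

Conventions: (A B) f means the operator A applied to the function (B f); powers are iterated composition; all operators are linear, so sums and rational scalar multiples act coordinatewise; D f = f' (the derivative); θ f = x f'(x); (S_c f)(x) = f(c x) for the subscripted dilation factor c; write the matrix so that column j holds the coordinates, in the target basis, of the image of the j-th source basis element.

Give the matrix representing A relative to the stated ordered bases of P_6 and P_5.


image of 1: 0
image of x: 0
image of x^2: x
image of x^3: (3/2)x^2
image of x^4: (3/2)x^3
image of x^5: (5/4)x^4
image of x^6: (15/16)x^5
each image's coordinates form column j of the matrix

the matrix is [[0, 0, 0, 0, 0, 0, 0]; [0, 0, 1, 0, 0, 0, 0]; [0, 0, 0, 3/2, 0, 0, 0]; [0, 0, 0, 0, 3/2, 0, 0]; [0, 0, 0, 0, 0, 5/4, 0]; [0, 0, 0, 0, 0, 0, 15/16]] (rows listed top to bottom)


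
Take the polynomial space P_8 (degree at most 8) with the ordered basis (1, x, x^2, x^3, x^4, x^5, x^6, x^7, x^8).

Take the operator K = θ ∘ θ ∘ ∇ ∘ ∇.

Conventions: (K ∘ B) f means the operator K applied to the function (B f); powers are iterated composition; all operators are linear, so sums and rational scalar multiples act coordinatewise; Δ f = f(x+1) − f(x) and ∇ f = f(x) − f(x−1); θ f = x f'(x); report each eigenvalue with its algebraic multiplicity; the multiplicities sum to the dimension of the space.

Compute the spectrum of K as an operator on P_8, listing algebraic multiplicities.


image of 1: 0
image of x: 0
image of x^2: 0
image of x^3: 6x
image of x^4: 48x^2 - 24x
image of x^5: 180x^3 - 240x^2 + 70x
image of x^6: 480x^4 - 1080x^3 + 840x^2 - 180x
image of x^7: 1050x^5 - 3360x^4 + 4410x^3 - 2520x^2 + 434x
image of x^8: 2016x^6 - 8400x^5 + 15680x^4 - 15120x^3 + 6944x^2 - 1008x
the matrix is upper triangular; its diagonal is (0, 0, 0, 0, 0, 0, 0, 0, 0)
for a triangular matrix the eigenvalues are the diagonal entries, with algebraic multiplicity their repetition count

λ = 0 (multiplicity 9)


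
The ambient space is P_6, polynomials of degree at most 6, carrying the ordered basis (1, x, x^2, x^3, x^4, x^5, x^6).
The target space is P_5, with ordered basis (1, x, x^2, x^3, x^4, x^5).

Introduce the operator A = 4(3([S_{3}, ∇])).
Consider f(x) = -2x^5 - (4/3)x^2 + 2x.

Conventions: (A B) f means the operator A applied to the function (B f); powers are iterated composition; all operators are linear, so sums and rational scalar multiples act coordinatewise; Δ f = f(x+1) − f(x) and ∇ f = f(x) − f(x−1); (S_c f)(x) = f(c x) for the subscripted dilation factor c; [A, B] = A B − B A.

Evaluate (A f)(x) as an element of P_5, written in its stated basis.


∇ f = -10x^4 + 20x^3 - 20x^2 + (22/3)x + 4/3
S_{3} ∇ f = -810x^4 + 540x^3 - 180x^2 + 22x + 4/3
S_{3} f = -486x^5 - 12x^2 + 6x
∇ S_{3} f = -2430x^4 + 4860x^3 - 4860x^2 + 2406x - 468
[S_{3}, ∇] f = 1620x^4 - 4320x^3 + 4680x^2 - 2384x + 1408/3
(3([S_{3}, ∇])) f = 4860x^4 - 12960x^3 + 14040x^2 - 7152x + 1408
(4(3([S_{3}, ∇]))) f = 19440x^4 - 51840x^3 + 56160x^2 - 28608x + 5632

the result is g(x) = 19440x^4 - 51840x^3 + 56160x^2 - 28608x + 5632


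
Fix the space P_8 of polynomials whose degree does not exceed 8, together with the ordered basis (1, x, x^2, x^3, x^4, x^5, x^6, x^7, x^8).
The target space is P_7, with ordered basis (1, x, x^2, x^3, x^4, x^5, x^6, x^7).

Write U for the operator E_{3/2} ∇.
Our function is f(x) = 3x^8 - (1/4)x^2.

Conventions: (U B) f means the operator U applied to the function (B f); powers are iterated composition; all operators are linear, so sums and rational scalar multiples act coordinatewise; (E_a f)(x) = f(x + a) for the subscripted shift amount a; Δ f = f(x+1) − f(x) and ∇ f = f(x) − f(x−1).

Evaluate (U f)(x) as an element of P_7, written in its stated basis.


the result is g(x) = 24x^7 + 168x^6 + 546x^5 + 1050x^4 + (2541/2)x^3 + (1911/2)x^2 + (3275/8)x + 611/8

∇ f = 24x^7 - 84x^6 + 168x^5 - 210x^4 + 168x^3 - 84x^2 + (47/2)x - 11/4
E_{3/2} ∇ f = 24x^7 + 168x^6 + 546x^5 + 1050x^4 + (2541/2)x^3 + (1911/2)x^2 + (3275/8)x + 611/8


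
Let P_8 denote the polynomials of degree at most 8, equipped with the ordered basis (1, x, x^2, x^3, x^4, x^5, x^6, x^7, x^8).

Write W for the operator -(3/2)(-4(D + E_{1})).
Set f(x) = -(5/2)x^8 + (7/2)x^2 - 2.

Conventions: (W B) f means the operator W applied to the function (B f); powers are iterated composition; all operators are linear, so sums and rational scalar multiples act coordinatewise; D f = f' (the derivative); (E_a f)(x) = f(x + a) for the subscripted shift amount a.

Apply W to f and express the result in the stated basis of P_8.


the image equals g(x) = -15x^8 - 240x^7 - 420x^6 - 840x^5 - 1050x^4 - 840x^3 - 399x^2 - 36x - 6

D f = -20x^7 + 7x
E_{1} f = -(5/2)x^8 - 20x^7 - 70x^6 - 140x^5 - 175x^4 - 140x^3 - (133/2)x^2 - 13x - 1
(D + E_{1}) f = -(5/2)x^8 - 40x^7 - 70x^6 - 140x^5 - 175x^4 - 140x^3 - (133/2)x^2 - 6x - 1
(-4(D + E_{1})) f = 10x^8 + 160x^7 + 280x^6 + 560x^5 + 700x^4 + 560x^3 + 266x^2 + 24x + 4
(-(3/2)(-4(D + E_{1}))) f = -15x^8 - 240x^7 - 420x^6 - 840x^5 - 1050x^4 - 840x^3 - 399x^2 - 36x - 6


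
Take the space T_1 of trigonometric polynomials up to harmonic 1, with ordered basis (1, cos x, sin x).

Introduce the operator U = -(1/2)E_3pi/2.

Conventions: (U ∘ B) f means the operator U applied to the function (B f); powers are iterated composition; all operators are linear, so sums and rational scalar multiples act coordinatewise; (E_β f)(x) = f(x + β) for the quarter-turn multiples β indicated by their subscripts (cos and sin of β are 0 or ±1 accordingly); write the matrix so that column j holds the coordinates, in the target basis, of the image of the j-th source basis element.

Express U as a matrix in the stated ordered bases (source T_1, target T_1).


the matrix is [[-1/2, 0, 0]; [0, 0, 1/2]; [0, -1/2, 0]] (rows listed top to bottom)

image of 1: -1/2
image of cos x: -(1/2)sin x
image of sin x: (1/2)cos x
each image's coordinates form column j of the matrix


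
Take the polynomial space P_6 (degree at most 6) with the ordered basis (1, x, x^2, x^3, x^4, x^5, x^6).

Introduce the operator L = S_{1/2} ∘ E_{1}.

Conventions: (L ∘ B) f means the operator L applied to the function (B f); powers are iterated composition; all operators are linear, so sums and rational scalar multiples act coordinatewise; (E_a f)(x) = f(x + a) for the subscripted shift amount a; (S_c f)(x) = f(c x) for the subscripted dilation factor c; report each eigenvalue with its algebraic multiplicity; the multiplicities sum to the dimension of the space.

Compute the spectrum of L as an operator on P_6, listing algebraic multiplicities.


image of 1: 1
image of x: (1/2)x + 1
image of x^2: (1/4)x^2 + x + 1
image of x^3: (1/8)x^3 + (3/4)x^2 + (3/2)x + 1
image of x^4: (1/16)x^4 + (1/2)x^3 + (3/2)x^2 + 2x + 1
image of x^5: (1/32)x^5 + (5/16)x^4 + (5/4)x^3 + (5/2)x^2 + (5/2)x + 1
image of x^6: (1/64)x^6 + (3/16)x^5 + (15/16)x^4 + (5/2)x^3 + (15/4)x^2 + 3x + 1
the matrix is upper triangular; its diagonal is (1, 1/2, 1/4, 1/8, 1/16, 1/32, 1/64)
for a triangular matrix the eigenvalues are the diagonal entries, with algebraic multiplicity their repetition count

λ = 1/64 (multiplicity 1), λ = 1/32 (multiplicity 1), λ = 1/16 (multiplicity 1), λ = 1/8 (multiplicity 1), λ = 1/4 (multiplicity 1), λ = 1/2 (multiplicity 1), λ = 1 (multiplicity 1)


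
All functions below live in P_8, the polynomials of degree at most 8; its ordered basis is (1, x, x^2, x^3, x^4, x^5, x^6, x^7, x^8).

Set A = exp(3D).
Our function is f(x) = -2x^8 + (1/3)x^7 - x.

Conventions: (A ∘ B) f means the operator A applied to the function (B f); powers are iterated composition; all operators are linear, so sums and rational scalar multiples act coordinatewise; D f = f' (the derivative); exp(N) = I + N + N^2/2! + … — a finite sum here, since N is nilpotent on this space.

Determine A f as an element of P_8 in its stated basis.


the image equals g(x) = -2x^8 - (143/3)x^7 - 497x^6 - 2961x^5 - 11025x^4 - 26271x^3 - 39123x^2 - 33292x - 12396

order-1 term: -48x^7 + 7x^6 - 3
order-2 term: -504x^6 + 63x^5
order-3 term: -3024x^5 + 315x^4
order-4 term: -11340x^4 + 945x^3
order-5 term: -27216x^3 + 1701x^2
order-6 term: -40824x^2 + 1701x
order-7 term: -34992x + 729
order-8 term: -13122
the series for exp(3D) f terminates at order 8
exp(3D) f = -2x^8 - (143/3)x^7 - 497x^6 - 2961x^5 - 11025x^4 - 26271x^3 - 39123x^2 - 33292x - 12396


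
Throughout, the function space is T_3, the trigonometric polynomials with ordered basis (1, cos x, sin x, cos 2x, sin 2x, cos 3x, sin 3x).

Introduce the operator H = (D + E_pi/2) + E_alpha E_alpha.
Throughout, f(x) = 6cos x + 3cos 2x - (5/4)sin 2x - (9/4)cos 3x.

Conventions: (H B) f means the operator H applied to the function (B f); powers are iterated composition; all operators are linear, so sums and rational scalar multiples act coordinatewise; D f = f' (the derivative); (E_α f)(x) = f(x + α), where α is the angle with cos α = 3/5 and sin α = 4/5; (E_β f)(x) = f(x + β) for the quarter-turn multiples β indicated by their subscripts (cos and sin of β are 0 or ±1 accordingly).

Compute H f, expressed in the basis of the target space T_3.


g(x) = -(42/25)cos x - (444/25)sin x - (9197/1250)cos 2x - (1302/625)sin 2x - (105777/62500)cos 3x + (94293/31250)sin 3x

D f = -6sin x - (5/2)cos 2x - 6sin 2x + (27/4)sin 3x
E_pi/2 f = -6sin x - 3cos 2x + (5/4)sin 2x - (9/4)sin 3x
(D + E_pi/2) f = -12sin x - (11/2)cos 2x - (19/4)sin 2x + (9/2)sin 3x
E_alpha f = (18/5)cos x - (24/5)sin x - (51/25)cos 2x - (253/100)sin 2x + (1053/500)cos 3x + (99/125)sin 3x
E_alpha E_alpha f = -(42/25)cos x - (144/25)sin x - (1161/625)cos 2x + (6667/2500)sin 2x - (105777/62500)cos 3x - (23166/15625)sin 3x
((D + E_pi/2) + E_alpha E_alpha) f = -(42/25)cos x - (444/25)sin x - (9197/1250)cos 2x - (1302/625)sin 2x - (105777/62500)cos 3x + (94293/31250)sin 3x


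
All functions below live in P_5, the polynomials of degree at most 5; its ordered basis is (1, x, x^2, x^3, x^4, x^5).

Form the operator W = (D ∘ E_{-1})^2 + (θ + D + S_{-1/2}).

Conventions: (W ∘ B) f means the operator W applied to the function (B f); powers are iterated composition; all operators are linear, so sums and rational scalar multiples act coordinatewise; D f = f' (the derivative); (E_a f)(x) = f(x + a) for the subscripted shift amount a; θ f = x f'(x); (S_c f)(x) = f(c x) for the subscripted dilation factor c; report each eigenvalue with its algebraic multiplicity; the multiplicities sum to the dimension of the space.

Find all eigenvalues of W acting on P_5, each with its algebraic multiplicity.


image of 1: 1
image of x: (1/2)x + 1
image of x^2: (9/4)x^2 + 2x + 2
image of x^3: (23/8)x^3 + 3x^2 + 6x - 12
image of x^4: (65/16)x^4 + 4x^3 + 12x^2 - 48x + 48
image of x^5: (159/32)x^5 + 5x^4 + 20x^3 - 120x^2 + 240x - 160
the matrix is upper triangular; its diagonal is (1, 1/2, 9/4, 23/8, 65/16, 159/32)
for a triangular matrix the eigenvalues are the diagonal entries, with algebraic multiplicity their repetition count

λ = 1/2 (multiplicity 1), λ = 1 (multiplicity 1), λ = 9/4 (multiplicity 1), λ = 23/8 (multiplicity 1), λ = 65/16 (multiplicity 1), λ = 159/32 (multiplicity 1)


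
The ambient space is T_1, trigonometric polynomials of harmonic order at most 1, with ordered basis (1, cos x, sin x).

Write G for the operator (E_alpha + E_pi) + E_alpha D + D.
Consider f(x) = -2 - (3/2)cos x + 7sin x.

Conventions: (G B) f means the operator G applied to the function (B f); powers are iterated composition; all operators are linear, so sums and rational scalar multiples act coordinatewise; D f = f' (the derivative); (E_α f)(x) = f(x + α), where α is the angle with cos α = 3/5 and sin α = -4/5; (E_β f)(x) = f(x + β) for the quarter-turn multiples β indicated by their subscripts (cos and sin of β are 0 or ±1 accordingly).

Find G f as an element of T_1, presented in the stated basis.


E_alpha f = -2 - (13/2)cos x + 3sin x
E_pi f = -2 + (3/2)cos x - 7sin x
(E_alpha + E_pi) f = -4 - 5cos x - 4sin x
D f = 7cos x + (3/2)sin x
E_alpha D f = 3cos x + (13/2)sin x
D f = 7cos x + (3/2)sin x
((E_alpha + E_pi) + E_alpha D + D) f = -4 + 5cos x + 4sin x

the result is g(x) = -4 + 5cos x + 4sin x


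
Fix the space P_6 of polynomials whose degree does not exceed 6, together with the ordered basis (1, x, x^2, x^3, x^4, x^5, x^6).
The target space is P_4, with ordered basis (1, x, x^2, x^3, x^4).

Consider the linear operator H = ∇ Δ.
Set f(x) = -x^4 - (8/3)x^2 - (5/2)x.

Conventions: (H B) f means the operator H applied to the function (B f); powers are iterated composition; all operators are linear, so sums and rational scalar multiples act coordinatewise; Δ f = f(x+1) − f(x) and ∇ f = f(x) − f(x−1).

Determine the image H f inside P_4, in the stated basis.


g(x) = -12x^2 - 22/3

Δ f = -4x^3 - 6x^2 - (28/3)x - 37/6
∇ Δ f = -12x^2 - 22/3


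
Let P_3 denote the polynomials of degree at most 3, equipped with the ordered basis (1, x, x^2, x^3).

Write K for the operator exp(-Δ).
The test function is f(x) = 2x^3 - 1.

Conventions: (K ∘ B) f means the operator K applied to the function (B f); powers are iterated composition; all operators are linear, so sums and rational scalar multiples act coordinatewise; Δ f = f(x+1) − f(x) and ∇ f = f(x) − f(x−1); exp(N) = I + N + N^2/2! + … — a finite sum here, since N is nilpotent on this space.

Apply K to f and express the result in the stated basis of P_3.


order-1 term: -6x^2 - 6x - 2
order-2 term: 6x + 6
order-3 term: -2
the series for exp(-Δ) f terminates at order 3
exp(-Δ) f = 2x^3 - 6x^2 + 1

the result is g(x) = 2x^3 - 6x^2 + 1


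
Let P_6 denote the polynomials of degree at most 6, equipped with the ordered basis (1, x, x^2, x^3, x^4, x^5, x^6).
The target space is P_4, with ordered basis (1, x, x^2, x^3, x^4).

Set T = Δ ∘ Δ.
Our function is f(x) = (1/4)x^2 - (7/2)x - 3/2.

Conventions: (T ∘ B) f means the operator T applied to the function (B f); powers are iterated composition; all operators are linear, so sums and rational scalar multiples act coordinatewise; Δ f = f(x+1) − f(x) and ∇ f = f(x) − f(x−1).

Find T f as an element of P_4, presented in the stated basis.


g(x) = 1/2

Δ f = (1/2)x - 13/4
Δ Δ f = 1/2


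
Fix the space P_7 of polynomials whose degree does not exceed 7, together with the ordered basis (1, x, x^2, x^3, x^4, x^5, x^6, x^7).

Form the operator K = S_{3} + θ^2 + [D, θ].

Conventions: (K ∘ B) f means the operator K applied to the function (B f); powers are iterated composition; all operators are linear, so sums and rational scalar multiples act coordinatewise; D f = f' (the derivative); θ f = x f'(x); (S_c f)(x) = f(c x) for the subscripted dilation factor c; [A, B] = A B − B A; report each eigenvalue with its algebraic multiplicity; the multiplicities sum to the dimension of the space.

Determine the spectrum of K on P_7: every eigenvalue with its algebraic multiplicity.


λ = 1 (multiplicity 1), λ = 4 (multiplicity 1), λ = 13 (multiplicity 1), λ = 36 (multiplicity 1), λ = 97 (multiplicity 1), λ = 268 (multiplicity 1), λ = 765 (multiplicity 1), λ = 2236 (multiplicity 1)

image of 1: 1
image of x: 4x + 1
image of x^2: 13x^2 + 2x
image of x^3: 36x^3 + 3x^2
image of x^4: 97x^4 + 4x^3
image of x^5: 268x^5 + 5x^4
image of x^6: 765x^6 + 6x^5
image of x^7: 2236x^7 + 7x^6
the matrix is upper triangular; its diagonal is (1, 4, 13, 36, 97, 268, 765, 2236)
for a triangular matrix the eigenvalues are the diagonal entries, with algebraic multiplicity their repetition count


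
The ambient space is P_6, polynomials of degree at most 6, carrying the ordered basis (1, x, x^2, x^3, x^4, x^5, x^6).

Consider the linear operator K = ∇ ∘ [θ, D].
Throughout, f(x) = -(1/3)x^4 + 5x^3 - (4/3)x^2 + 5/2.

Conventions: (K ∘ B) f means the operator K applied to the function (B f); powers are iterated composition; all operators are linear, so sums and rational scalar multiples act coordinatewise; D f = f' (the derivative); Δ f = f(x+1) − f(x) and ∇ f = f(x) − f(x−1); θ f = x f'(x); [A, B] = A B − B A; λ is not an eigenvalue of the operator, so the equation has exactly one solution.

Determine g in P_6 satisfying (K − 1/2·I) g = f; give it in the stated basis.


write g with unknown coordinates in the stated basis and equate coefficients in (K − 1/2·I) g = f
solving from the highest basis element down gives g = (2/3)x^4 - 10x^3 - (40/3)x^2 + 136x - 17
check: K g = -8x^2 + 68x - 6
so K g − 1/2·g = -(1/3)x^4 + 5x^3 - (4/3)x^2 + 5/2 = f ✓

the image equals g(x) = (2/3)x^4 - 10x^3 - (40/3)x^2 + 136x - 17


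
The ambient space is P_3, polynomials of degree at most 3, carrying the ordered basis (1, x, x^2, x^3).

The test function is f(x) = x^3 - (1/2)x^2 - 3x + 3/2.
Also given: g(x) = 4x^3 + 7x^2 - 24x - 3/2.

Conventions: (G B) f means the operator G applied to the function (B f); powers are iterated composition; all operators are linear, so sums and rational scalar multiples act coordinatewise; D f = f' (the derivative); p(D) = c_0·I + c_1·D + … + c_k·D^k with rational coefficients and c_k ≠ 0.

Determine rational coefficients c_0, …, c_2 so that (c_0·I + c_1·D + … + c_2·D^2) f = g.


D^0 f = x^3 - (1/2)x^2 - 3x + 3/2
D^1 f = 3x^2 - x - 3
D^2 f = 6x - 1
matching coefficients of g against c_0 f + c_1 Df + … from the top degree down determines the c_i
solution: c_0 = 4, c_1 = 3, c_2 = -3/2

p(D) = 4·I + 3·D − (3/2)·D^2, i.e. c_0 = 4, c_1 = 3, c_2 = -3/2


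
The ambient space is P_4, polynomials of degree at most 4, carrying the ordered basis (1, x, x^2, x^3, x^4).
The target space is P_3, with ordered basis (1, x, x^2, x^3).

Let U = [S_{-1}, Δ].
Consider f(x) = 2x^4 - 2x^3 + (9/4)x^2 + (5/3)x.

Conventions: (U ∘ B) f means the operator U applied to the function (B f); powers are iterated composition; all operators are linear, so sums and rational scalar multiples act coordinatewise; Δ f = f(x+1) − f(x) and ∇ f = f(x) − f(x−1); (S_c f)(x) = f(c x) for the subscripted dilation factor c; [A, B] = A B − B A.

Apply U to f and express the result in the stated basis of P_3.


Δ f = 8x^3 + 6x^2 + (13/2)x + 47/12
S_{-1} Δ f = -8x^3 + 6x^2 - (13/2)x + 47/12
S_{-1} f = 2x^4 + 2x^3 + (9/4)x^2 - (5/3)x
Δ S_{-1} f = 8x^3 + 18x^2 + (37/2)x + 55/12
[S_{-1}, Δ] f = -16x^3 - 12x^2 - 25x - 2/3

g(x) = -16x^3 - 12x^2 - 25x - 2/3


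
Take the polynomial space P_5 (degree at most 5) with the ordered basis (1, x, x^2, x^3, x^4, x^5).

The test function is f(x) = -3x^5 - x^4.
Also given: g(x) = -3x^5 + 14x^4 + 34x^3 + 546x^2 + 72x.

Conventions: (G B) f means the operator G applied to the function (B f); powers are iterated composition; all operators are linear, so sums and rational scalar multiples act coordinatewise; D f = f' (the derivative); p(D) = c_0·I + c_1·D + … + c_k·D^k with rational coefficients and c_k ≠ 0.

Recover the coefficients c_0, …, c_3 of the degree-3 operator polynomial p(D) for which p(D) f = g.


p(D) = I − D − (1/2)·D^2 − 3·D^3, i.e. c_0 = 1, c_1 = -1, c_2 = -1/2, c_3 = -3

D^0 f = -3x^5 - x^4
D^1 f = -15x^4 - 4x^3
D^2 f = -60x^3 - 12x^2
D^3 f = -180x^2 - 24x
matching coefficients of g against c_0 f + c_1 Df + … from the top degree down determines the c_i
solution: c_0 = 1, c_1 = -1, c_2 = -1/2, c_3 = -3
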